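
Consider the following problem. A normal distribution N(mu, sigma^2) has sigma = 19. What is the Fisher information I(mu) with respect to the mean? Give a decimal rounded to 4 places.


The Fisher information for the mean of a normal distribution is I(mu) = 1/sigma^2.
sigma = 19, so sigma^2 = 361.
I(mu) = 1/361 = 0.0028

0.0028


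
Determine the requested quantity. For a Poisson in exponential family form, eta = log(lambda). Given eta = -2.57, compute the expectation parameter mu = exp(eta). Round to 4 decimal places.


Expectation parameter for Poisson exponential family:
mu = exp(eta).
eta = -2.57.
mu = exp(-2.57) = 0.0765

0.0765


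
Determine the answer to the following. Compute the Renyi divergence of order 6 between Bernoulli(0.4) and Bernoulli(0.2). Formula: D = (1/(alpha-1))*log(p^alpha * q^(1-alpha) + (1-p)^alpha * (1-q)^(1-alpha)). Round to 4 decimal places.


Renyi divergence of order alpha between Bernoulli distributions:
D = (1/(alpha-1))*log(p^alpha * q^(1-alpha) + (1-p)^alpha * (1-q)^(1-alpha)).
alpha = 6, p = 0.4, q = 0.2.
p^alpha * q^(1-alpha) = 0.4^6 * 0.2^-5 = 12.8.
(1-p)^alpha * (1-q)^(1-alpha) = 0.6^6 * 0.8^-5 = 0.142383.
sum = 12.8 + 0.142383 = 12.942383.
D = (1/5)*log(12.942383) = 0.5121

0.5121


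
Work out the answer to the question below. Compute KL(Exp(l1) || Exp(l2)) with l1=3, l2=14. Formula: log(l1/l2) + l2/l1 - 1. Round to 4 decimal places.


KL divergence for exponential family:
KL = log(l1/l2) + l2/l1 - 1.
log(3/14) = -1.540445.
14/3 = 4.666667.
KL = -1.540445 + 4.666667 - 1 = 2.1262

2.1262


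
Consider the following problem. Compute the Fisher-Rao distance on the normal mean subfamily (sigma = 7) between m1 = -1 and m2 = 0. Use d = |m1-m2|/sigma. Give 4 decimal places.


On the fixed-variance normal subfamily, geodesic distance = |m1-m2|/sigma.
|-1 - 0| = 1.
sigma = 7.
d = 1/7 = 0.1429

0.1429


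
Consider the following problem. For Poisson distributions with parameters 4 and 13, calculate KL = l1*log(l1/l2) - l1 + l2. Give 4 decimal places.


KL divergence for Poisson:
KL = l1*log(l1/l2) - l1 + l2.
l1 = 4, l2 = 13.
log(4/13) = -1.178655.
l1*log(l1/l2) = 4 * -1.178655 = -4.71462.
KL = -4.71462 - 4 + 13 = 4.2854

4.2854


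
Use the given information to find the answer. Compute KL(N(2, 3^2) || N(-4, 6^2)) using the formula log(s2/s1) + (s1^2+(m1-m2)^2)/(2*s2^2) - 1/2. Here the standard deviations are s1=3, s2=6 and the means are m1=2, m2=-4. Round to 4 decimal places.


KL divergence between normal distributions:
KL = log(s2/s1) + (s1^2 + (m1-m2)^2)/(2*s2^2) - 1/2.
log(6/3) = 0.693147.
(3^2 + (2--4)^2)/(2*6^2) = (9 + 36)/72 = 0.625.
KL = 0.693147 + 0.625 - 0.5 = 0.8181

0.8181


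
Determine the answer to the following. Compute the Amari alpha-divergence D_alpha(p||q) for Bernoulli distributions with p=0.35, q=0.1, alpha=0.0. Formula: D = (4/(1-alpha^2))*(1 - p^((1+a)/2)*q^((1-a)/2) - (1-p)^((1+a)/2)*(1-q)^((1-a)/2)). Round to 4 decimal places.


Amari alpha-divergence:
D = (4/(1-alpha^2))*(1 - p^((1+a)/2)*q^((1-a)/2) - (1-p)^((1+a)/2)*(1-q)^((1-a)/2)).
alpha = 0.0, p = 0.35, q = 0.1.
e1 = (1+alpha)/2 = 0.5, e2 = (1-alpha)/2 = 0.5.
t1 = p^e1 * q^e2 = 0.35^0.5 * 0.1^0.5 = 0.187083.
t2 = (1-p)^e1 * (1-q)^e2 = 0.65^0.5 * 0.9^0.5 = 0.764853.
4/(1-alpha^2) = 4.0.
D = 4.0*(1 - 0.187083 - 0.764853) = 0.1923

0.1923


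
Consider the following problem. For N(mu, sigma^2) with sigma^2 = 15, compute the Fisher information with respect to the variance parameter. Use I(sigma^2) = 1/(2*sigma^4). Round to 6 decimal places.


Fisher information for variance: I(sigma^2) = 1/(2*sigma^4).
sigma^2 = 15, so sigma^4 = 225.
I = 1/(2*225) = 1/450 = 0.002222

0.002222


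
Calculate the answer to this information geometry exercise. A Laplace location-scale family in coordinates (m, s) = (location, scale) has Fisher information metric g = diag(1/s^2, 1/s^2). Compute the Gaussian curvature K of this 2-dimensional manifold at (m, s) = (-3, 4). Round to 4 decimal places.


The metric has the form g = (A dm^2 + B ds^2)/s^2 with A = 1, B = 1.
Substitute u = sqrt(A/B)*m: g = B*(du^2 + ds^2)/s^2, i.e. B times the
Poincare upper half-plane metric, which has constant Gaussian curvature -1.
Scaling a 2D metric by a constant c divides the Gaussian curvature by c,
so K = -1/B = -1/(1) = -1.0000 everywhere (the point (m, s) = (-3, 4) is irrelevant:
the curvature is constant).
The requested Gaussian curvature is K = -1.0000.

-1.0000


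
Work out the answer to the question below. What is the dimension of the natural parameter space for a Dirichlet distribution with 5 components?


Exponential family dimension calculation:
Dirichlet with 5 components has 5 natural parameters.

5


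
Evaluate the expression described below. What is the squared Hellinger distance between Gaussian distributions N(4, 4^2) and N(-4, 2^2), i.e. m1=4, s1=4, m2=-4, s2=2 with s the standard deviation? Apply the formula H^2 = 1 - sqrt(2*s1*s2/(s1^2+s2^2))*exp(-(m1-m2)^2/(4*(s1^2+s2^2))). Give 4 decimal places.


Squared Hellinger distance for Gaussians:
H^2 = 1 - sqrt(2*s1*s2/(s1^2+s2^2)) * exp(-(m1-m2)^2/(4*(s1^2+s2^2))).
s1^2 = 16, s2^2 = 4, s1^2+s2^2 = 20.
sqrt(2*4*2/(20)) = 0.894427.
(m1-m2)^2 = (8)^2 = 64.
exp(-64/(4*20)) = exp(-0.8) = 0.449329.
H^2 = 1 - 0.894427*0.449329 = 0.5981

0.5981


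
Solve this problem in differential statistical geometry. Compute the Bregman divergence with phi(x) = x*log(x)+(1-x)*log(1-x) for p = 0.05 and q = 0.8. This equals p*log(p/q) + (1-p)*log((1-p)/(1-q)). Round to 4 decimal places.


Bregman divergence with negative entropy generator:
D = p*log(p/q) + (1-p)*log((1-p)/(1-q)).
p = 0.05, q = 0.8.
p*log(p/q) = 0.05*log(0.05/0.8) = -0.138629.
(1-p)*log((1-p)/(1-q)) = 0.95*log(0.95/0.2) = 1.480237.
D = -0.138629 + 1.480237 = 1.3416

1.3416


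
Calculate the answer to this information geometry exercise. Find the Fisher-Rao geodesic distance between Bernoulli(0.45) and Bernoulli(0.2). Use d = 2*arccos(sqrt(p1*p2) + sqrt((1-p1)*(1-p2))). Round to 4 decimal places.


Geodesic distance on Bernoulli manifold:
d(p1,p2) = 2*arccos(sqrt(p1*p2) + sqrt((1-p1)*(1-p2))).
sqrt(p1*p2) = sqrt(0.45*0.2) = 0.3.
sqrt((1-p1)*(1-p2)) = sqrt(0.55*0.8) = 0.663325.
arg = 0.3 + 0.663325 = 0.963325.
d = 2*arccos(0.963325) = 0.5433

0.5433


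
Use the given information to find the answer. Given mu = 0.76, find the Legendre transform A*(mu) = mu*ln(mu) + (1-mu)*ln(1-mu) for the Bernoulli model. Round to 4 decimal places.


Legendre transform for Bernoulli:
A*(mu) = mu*log(mu) + (1-mu)*log(1-mu).
mu = 0.76, 1-mu = 0.24.
mu*log(mu) = 0.76*log(0.76) = -0.208572.
(1-mu)*log(1-mu) = 0.24*log(0.24) = -0.342508.
A* = -0.208572 + -0.342508 = -0.5511

-0.5511


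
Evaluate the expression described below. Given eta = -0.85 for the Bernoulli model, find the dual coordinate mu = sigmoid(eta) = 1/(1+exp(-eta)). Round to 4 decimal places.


Dual coordinate (expectation parameter) for Bernoulli:
mu = 1/(1+exp(-eta)).
eta = -0.85.
exp(-eta) = exp(0.85) = 2.339647.
mu = 1/(1+2.339647) = 0.2994

0.2994


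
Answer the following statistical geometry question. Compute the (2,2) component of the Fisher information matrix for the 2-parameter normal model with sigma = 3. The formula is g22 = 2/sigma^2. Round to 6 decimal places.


For the 2-parameter normal family, the Fisher metric has:
  g11 = 1/sigma^2, g22 = 2/sigma^2.
sigma = 3, sigma^2 = 9.
g22 = 0.222222

0.222222


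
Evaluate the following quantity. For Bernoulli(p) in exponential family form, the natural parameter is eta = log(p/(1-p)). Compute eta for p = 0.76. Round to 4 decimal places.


Natural parameter for Bernoulli: eta = log(p/(1-p)).
p = 0.76, 1-p = 0.24.
p/(1-p) = 3.166667.
eta = log(3.166667) = 1.1527

1.1527


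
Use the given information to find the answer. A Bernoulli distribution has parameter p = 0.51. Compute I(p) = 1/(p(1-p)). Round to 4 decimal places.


For Bernoulli(p), Fisher information is I(p) = 1/(p*(1-p)).
p = 0.51, 1-p = 0.49.
p*(1-p) = 0.2499.
I(p) = 1/0.2499 = 4.0016

4.0016


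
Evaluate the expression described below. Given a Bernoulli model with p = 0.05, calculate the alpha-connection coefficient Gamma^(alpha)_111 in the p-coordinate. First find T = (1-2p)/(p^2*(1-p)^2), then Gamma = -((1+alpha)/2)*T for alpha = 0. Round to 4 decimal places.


Skewness (Amari-Chentsov) tensor: T = (1-2p)/(p^2*(1-p)^2).
p = 0.05, 1-2p = 0.9, p^2 = 0.0025, (1-p)^2 = 0.9025.
T = 0.9/(0.0025 * 0.9025) = 398.891967.
In the p-coordinate, Gamma^(alpha) = Gamma^(0) - (alpha/2)*T with Gamma^(0) = (1/2)*g'(p) = -T/2,
so Gamma^(alpha) = -((1+alpha)/2)*T.
alpha = 0, -(1+alpha)/2 = -0.5.
Gamma = -0.5 * 398.891967 = -199.4460

-199.4460


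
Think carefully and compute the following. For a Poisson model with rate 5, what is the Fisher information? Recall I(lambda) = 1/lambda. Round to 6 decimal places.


Fisher information for Poisson: I(lambda) = 1/lambda.
lambda = 5.
I(lambda) = 1/5 = 0.200000

0.200000


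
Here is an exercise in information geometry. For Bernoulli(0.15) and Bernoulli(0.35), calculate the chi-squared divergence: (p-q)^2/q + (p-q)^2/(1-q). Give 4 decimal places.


Chi-squared divergence between Bernoulli distributions:
chi^2 = (p-q)^2/q + (p-q)^2/(1-q).
p = 0.15, q = 0.35, p-q = -0.2.
(p-q)^2 = 0.04.
term1 = 0.04/0.35 = 0.114286.
term2 = 0.04/0.65 = 0.061538.
chi^2 = 0.114286 + 0.061538 = 0.1758

0.1758


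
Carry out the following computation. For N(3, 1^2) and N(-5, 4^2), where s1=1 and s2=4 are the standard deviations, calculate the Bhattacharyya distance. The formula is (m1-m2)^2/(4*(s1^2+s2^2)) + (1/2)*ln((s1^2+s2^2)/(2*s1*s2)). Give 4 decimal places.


Bhattacharyya distance between two Gaussians:
DB = (m1-m2)^2/(4*(s1^2+s2^2)) + (1/2)*ln((s1^2+s2^2)/(2*s1*s2)).
(m1-m2)^2 = (8)^2 = 64.
s1^2+s2^2 = 1 + 16 = 17.
term1 = 64/68 = 0.941176.
term2 = 0.5*ln(17/8.0) = 0.376886.
DB = 0.941176 + 0.376886 = 1.3181

1.3181


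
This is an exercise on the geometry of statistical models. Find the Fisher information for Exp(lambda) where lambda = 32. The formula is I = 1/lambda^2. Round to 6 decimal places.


Fisher information for exponential: I(lambda) = 1/lambda^2.
lambda = 32, lambda^2 = 1024.
I = 1/1024 = 0.000977

0.000977


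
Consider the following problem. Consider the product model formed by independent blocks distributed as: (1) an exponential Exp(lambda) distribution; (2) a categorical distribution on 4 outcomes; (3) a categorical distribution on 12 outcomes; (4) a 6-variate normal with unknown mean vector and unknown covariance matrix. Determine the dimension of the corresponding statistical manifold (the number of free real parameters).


The dimension of a statistical manifold equals the number of free
(independent) real parameters of the model. For a product of independent
blocks the parameter counts add.
- exponential (lambda): 1.
- categorical on 4 outcomes (probabilities sum to 1): 4-1 = 3.
- categorical on 12 outcomes (probabilities sum to 1): 12-1 = 11.
- 6-variate normal: 6 (mean) + 6*7/2 = 21 (symmetric covariance) = 27.
Total = 1 + 3 + 11 + 27 = 42.
Dimension = 42

42


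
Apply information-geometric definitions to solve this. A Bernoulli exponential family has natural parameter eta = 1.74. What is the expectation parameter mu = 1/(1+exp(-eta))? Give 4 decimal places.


Dual coordinate (expectation parameter) for Bernoulli:
mu = 1/(1+exp(-eta)).
eta = 1.74.
exp(-eta) = exp(-1.74) = 0.17552.
mu = 1/(1+0.17552) = 0.8507

0.8507


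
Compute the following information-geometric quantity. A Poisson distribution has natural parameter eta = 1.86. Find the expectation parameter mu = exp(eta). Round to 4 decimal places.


Expectation parameter for Poisson exponential family:
mu = exp(eta).
eta = 1.86.
mu = exp(1.86) = 6.4237

6.4237


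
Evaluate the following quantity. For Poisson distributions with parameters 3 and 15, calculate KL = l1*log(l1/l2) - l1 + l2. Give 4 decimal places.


KL divergence for Poisson:
KL = l1*log(l1/l2) - l1 + l2.
l1 = 3, l2 = 15.
log(3/15) = -1.609438.
l1*log(l1/l2) = 3 * -1.609438 = -4.828314.
KL = -4.828314 - 3 + 15 = 7.1717

7.1717


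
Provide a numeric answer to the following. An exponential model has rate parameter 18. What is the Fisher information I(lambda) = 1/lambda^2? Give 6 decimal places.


Fisher information for exponential: I(lambda) = 1/lambda^2.
lambda = 18, lambda^2 = 324.
I = 1/324 = 0.003086

0.003086


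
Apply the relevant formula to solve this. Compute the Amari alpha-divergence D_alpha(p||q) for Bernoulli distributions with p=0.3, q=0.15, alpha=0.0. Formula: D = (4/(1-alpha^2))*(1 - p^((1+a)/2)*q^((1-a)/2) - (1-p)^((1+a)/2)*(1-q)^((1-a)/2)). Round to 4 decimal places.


Amari alpha-divergence:
D = (4/(1-alpha^2))*(1 - p^((1+a)/2)*q^((1-a)/2) - (1-p)^((1+a)/2)*(1-q)^((1-a)/2)).
alpha = 0.0, p = 0.3, q = 0.15.
e1 = (1+alpha)/2 = 0.5, e2 = (1-alpha)/2 = 0.5.
t1 = p^e1 * q^e2 = 0.3^0.5 * 0.15^0.5 = 0.212132.
t2 = (1-p)^e1 * (1-q)^e2 = 0.7^0.5 * 0.85^0.5 = 0.771362.
4/(1-alpha^2) = 4.0.
D = 4.0*(1 - 0.212132 - 0.771362) = 0.0660

0.0660


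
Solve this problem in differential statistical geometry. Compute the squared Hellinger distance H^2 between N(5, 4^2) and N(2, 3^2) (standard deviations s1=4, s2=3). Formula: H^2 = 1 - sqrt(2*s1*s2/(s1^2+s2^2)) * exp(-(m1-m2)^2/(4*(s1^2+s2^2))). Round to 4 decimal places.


Squared Hellinger distance for Gaussians:
H^2 = 1 - sqrt(2*s1*s2/(s1^2+s2^2)) * exp(-(m1-m2)^2/(4*(s1^2+s2^2))).
s1^2 = 16, s2^2 = 9, s1^2+s2^2 = 25.
sqrt(2*4*3/(25)) = 0.979796.
(m1-m2)^2 = (3)^2 = 9.
exp(-9/(4*25)) = exp(-0.09) = 0.913931.
H^2 = 1 - 0.979796*0.913931 = 0.1045

0.1045


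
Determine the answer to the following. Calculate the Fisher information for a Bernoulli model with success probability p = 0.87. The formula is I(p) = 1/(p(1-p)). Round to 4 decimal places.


For Bernoulli(p), Fisher information is I(p) = 1/(p*(1-p)).
p = 0.87, 1-p = 0.13.
p*(1-p) = 0.1131.
I(p) = 1/0.1131 = 8.8417

8.8417


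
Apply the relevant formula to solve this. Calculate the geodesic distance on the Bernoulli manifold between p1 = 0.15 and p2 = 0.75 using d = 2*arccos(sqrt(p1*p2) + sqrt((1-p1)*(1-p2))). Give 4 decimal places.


Geodesic distance on Bernoulli manifold:
d(p1,p2) = 2*arccos(sqrt(p1*p2) + sqrt((1-p1)*(1-p2))).
sqrt(p1*p2) = sqrt(0.15*0.75) = 0.33541.
sqrt((1-p1)*(1-p2)) = sqrt(0.85*0.25) = 0.460977.
arg = 0.33541 + 0.460977 = 0.796387.
d = 2*arccos(0.796387) = 1.2990

1.2990


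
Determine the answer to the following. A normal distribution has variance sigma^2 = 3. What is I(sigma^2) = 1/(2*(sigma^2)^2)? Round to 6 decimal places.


Fisher information for variance: I(sigma^2) = 1/(2*sigma^4).
sigma^2 = 3, so sigma^4 = 9.
I = 1/(2*9) = 1/18 = 0.055556

0.055556


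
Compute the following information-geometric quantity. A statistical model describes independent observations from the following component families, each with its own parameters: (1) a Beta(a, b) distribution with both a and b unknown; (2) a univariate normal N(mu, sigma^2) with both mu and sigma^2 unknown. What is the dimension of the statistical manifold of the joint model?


The dimension of a statistical manifold equals the number of free
(independent) real parameters of the model. For a product of independent
blocks the parameter counts add.
- Beta (a, b): 2.
- normal (mu, sigma^2): 2.
Total = 2 + 2 = 4.
Dimension = 4

4


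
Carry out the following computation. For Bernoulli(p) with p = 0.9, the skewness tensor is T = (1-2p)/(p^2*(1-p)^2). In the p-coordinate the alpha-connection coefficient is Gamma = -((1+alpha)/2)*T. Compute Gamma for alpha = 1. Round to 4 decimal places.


Skewness (Amari-Chentsov) tensor: T = (1-2p)/(p^2*(1-p)^2).
p = 0.9, 1-2p = -0.8, p^2 = 0.81, (1-p)^2 = 0.01.
T = -0.8/(0.81 * 0.01) = -98.765432.
In the p-coordinate, Gamma^(alpha) = Gamma^(0) - (alpha/2)*T with Gamma^(0) = (1/2)*g'(p) = -T/2,
so Gamma^(alpha) = -((1+alpha)/2)*T.
alpha = 1, -(1+alpha)/2 = -1.0.
Gamma = -1.0 * -98.765432 = 98.7654

98.7654


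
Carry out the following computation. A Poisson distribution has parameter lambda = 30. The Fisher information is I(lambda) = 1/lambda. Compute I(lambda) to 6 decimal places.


Fisher information for Poisson: I(lambda) = 1/lambda.
lambda = 30.
I(lambda) = 1/30 = 0.033333

0.033333


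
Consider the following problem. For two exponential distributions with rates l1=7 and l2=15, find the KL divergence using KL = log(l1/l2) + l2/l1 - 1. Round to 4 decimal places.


KL divergence for exponential family:
KL = log(l1/l2) + l2/l1 - 1.
log(7/15) = -0.76214.
15/7 = 2.142857.
KL = -0.76214 + 2.142857 - 1 = 0.3807

0.3807


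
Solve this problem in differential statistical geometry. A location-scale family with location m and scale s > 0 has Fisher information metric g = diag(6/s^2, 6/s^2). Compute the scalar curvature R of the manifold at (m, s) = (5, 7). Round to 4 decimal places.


The metric has the form g = (A dm^2 + B ds^2)/s^2 with A = 6, B = 6.
Substitute u = sqrt(A/B)*m: g = B*(du^2 + ds^2)/s^2, i.e. B times the
Poincare upper half-plane metric, which has constant Gaussian curvature -1.
Scaling a 2D metric by a constant c divides the Gaussian curvature by c,
so K = -1/B = -1/(6) = -0.1667 everywhere (the point (m, s) = (5, 7) is irrelevant:
the curvature is constant).
Scalar curvature in dimension 2: R = 2K = -2/(6) = -0.3333.

-0.3333


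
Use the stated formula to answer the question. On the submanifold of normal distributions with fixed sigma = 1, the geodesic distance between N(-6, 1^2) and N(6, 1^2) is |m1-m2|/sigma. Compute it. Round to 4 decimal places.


On the fixed-variance normal subfamily, geodesic distance = |m1-m2|/sigma.
|-6 - 6| = 12.
sigma = 1.
d = 12/1 = 12.0000

12.0000


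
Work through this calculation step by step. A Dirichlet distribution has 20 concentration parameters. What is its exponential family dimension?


Exponential family dimension calculation:
Dirichlet with 20 components has 20 natural parameters.

20


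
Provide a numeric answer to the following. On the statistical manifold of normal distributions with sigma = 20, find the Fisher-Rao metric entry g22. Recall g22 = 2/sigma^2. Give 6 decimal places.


For the 2-parameter normal family, the Fisher metric has:
  g11 = 1/sigma^2, g22 = 2/sigma^2.
sigma = 20, sigma^2 = 400.
g22 = 0.005000

0.005000


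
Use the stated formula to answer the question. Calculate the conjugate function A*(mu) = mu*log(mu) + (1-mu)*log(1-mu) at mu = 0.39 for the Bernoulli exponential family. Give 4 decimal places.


Legendre transform for Bernoulli:
A*(mu) = mu*log(mu) + (1-mu)*log(1-mu).
mu = 0.39, 1-mu = 0.61.
mu*log(mu) = 0.39*log(0.39) = -0.367227.
(1-mu)*log(1-mu) = 0.61*log(0.61) = -0.301521.
A* = -0.367227 + -0.301521 = -0.6687

-0.6687


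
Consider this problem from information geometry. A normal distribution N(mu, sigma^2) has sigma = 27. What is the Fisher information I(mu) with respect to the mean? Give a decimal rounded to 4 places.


The Fisher information for the mean of a normal distribution is I(mu) = 1/sigma^2.
sigma = 27, so sigma^2 = 729.
I(mu) = 1/729 = 0.0014

0.0014


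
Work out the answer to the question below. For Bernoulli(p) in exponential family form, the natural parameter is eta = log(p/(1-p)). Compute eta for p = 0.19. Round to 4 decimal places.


Natural parameter for Bernoulli: eta = log(p/(1-p)).
p = 0.19, 1-p = 0.81.
p/(1-p) = 0.234568.
eta = log(0.234568) = -1.4500

-1.4500


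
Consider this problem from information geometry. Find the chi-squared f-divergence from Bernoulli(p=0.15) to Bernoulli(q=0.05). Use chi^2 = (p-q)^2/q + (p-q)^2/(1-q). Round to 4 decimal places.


Chi-squared divergence between Bernoulli distributions:
chi^2 = (p-q)^2/q + (p-q)^2/(1-q).
p = 0.15, q = 0.05, p-q = 0.1.
(p-q)^2 = 0.01.
term1 = 0.01/0.05 = 0.2.
term2 = 0.01/0.95 = 0.010526.
chi^2 = 0.2 + 0.010526 = 0.2105

0.2105


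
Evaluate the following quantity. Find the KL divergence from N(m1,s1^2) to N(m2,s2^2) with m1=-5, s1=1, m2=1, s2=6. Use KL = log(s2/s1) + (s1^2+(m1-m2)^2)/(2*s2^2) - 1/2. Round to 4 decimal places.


KL divergence between normal distributions:
KL = log(s2/s1) + (s1^2 + (m1-m2)^2)/(2*s2^2) - 1/2.
log(6/1) = 1.791759.
(1^2 + (-5-1)^2)/(2*6^2) = (1 + 36)/72 = 0.513889.
KL = 1.791759 + 0.513889 - 0.5 = 1.8056

1.8056


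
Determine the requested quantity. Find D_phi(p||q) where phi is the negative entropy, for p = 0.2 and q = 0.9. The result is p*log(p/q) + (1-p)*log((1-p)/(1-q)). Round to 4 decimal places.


Bregman divergence with negative entropy generator:
D = p*log(p/q) + (1-p)*log((1-p)/(1-q)).
p = 0.2, q = 0.9.
p*log(p/q) = 0.2*log(0.2/0.9) = -0.300815.
(1-p)*log((1-p)/(1-q)) = 0.8*log(0.8/0.1) = 1.663553.
D = -0.300815 + 1.663553 = 1.3627

1.3627


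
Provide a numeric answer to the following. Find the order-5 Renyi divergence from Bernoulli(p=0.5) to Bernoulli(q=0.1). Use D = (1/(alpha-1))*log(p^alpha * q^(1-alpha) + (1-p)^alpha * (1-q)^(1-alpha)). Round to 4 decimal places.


Renyi divergence of order alpha between Bernoulli distributions:
D = (1/(alpha-1))*log(p^alpha * q^(1-alpha) + (1-p)^alpha * (1-q)^(1-alpha)).
alpha = 5, p = 0.5, q = 0.1.
p^alpha * q^(1-alpha) = 0.5^5 * 0.1^-4 = 312.5.
(1-p)^alpha * (1-q)^(1-alpha) = 0.5^5 * 0.9^-4 = 0.04763.
sum = 312.5 + 0.04763 = 312.54763.
D = (1/4)*log(312.54763) = 1.4362

1.4362


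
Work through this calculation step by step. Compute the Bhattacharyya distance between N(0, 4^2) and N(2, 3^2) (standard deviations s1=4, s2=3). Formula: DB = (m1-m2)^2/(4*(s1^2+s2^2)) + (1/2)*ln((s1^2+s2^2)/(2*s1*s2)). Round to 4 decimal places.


Bhattacharyya distance between two Gaussians:
DB = (m1-m2)^2/(4*(s1^2+s2^2)) + (1/2)*ln((s1^2+s2^2)/(2*s1*s2)).
(m1-m2)^2 = (-2)^2 = 4.
s1^2+s2^2 = 16 + 9 = 25.
term1 = 4/100 = 0.04.
term2 = 0.5*ln(25/24.0) = 0.020411.
DB = 0.04 + 0.020411 = 0.0604

0.0604


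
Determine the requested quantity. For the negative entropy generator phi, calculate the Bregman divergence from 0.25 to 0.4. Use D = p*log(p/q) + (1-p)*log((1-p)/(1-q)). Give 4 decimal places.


Bregman divergence with negative entropy generator:
D = p*log(p/q) + (1-p)*log((1-p)/(1-q)).
p = 0.25, q = 0.4.
p*log(p/q) = 0.25*log(0.25/0.4) = -0.117501.
(1-p)*log((1-p)/(1-q)) = 0.75*log(0.75/0.6) = 0.167358.
D = -0.117501 + 0.167358 = 0.0499

0.0499


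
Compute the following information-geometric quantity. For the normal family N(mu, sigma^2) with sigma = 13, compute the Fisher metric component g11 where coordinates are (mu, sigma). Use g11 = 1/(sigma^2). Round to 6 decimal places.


For the 2-parameter normal family, the Fisher metric has:
  g11 = 1/sigma^2, g22 = 2/sigma^2.
sigma = 13, sigma^2 = 169.
g11 = 0.005917

0.005917


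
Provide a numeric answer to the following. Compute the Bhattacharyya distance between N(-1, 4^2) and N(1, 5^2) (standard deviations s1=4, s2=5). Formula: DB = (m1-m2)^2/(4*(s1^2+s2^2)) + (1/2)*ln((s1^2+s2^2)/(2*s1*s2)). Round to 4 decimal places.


Bhattacharyya distance between two Gaussians:
DB = (m1-m2)^2/(4*(s1^2+s2^2)) + (1/2)*ln((s1^2+s2^2)/(2*s1*s2)).
(m1-m2)^2 = (-2)^2 = 4.
s1^2+s2^2 = 16 + 25 = 41.
term1 = 4/164 = 0.02439.
term2 = 0.5*ln(41/40.0) = 0.012346.
DB = 0.02439 + 0.012346 = 0.0367

0.0367


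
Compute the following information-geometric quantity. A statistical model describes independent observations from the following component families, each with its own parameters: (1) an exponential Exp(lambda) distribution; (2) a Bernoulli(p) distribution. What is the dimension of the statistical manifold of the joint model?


The dimension of a statistical manifold equals the number of free
(independent) real parameters of the model. For a product of independent
blocks the parameter counts add.
- exponential (lambda): 1.
- Bernoulli (p): 1.
Total = 1 + 1 = 2.
Dimension = 2

2


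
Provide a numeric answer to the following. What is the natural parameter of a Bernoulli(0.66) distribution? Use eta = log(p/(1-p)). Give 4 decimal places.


Natural parameter for Bernoulli: eta = log(p/(1-p)).
p = 0.66, 1-p = 0.34.
p/(1-p) = 1.941176.
eta = log(1.941176) = 0.6633

0.6633


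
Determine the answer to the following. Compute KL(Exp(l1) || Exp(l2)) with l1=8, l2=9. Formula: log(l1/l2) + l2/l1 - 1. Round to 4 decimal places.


KL divergence for exponential family:
KL = log(l1/l2) + l2/l1 - 1.
log(8/9) = -0.117783.
9/8 = 1.125.
KL = -0.117783 + 1.125 - 1 = 0.0072

0.0072


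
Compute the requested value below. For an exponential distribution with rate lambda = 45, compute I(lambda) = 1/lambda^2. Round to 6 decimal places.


Fisher information for exponential: I(lambda) = 1/lambda^2.
lambda = 45, lambda^2 = 2025.
I = 1/2025 = 0.000494

0.000494


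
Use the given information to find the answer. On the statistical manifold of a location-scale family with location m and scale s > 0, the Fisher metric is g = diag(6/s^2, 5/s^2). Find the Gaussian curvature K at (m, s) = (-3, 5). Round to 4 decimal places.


The metric has the form g = (A dm^2 + B ds^2)/s^2 with A = 6, B = 5.
Substitute u = sqrt(A/B)*m: g = B*(du^2 + ds^2)/s^2, i.e. B times the
Poincare upper half-plane metric, which has constant Gaussian curvature -1.
Scaling a 2D metric by a constant c divides the Gaussian curvature by c,
so K = -1/B = -1/(5) = -0.2000 everywhere (the point (m, s) = (-3, 5) is irrelevant:
the curvature is constant).
The requested Gaussian curvature is K = -0.2000.

-0.2000


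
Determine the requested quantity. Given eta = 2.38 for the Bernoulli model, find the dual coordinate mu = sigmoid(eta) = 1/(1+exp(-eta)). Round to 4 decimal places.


Dual coordinate (expectation parameter) for Bernoulli:
mu = 1/(1+exp(-eta)).
eta = 2.38.
exp(-eta) = exp(-2.38) = 0.092551.
mu = 1/(1+0.092551) = 0.9153

0.9153


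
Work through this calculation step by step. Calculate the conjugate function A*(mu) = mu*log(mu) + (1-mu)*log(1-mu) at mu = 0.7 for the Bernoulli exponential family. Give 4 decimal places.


Legendre transform for Bernoulli:
A*(mu) = mu*log(mu) + (1-mu)*log(1-mu).
mu = 0.7, 1-mu = 0.3.
mu*log(mu) = 0.7*log(0.7) = -0.249672.
(1-mu)*log(1-mu) = 0.3*log(0.3) = -0.361192.
A* = -0.249672 + -0.361192 = -0.6109

-0.6109


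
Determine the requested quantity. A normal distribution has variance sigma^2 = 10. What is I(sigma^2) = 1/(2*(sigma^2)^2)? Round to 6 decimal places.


Fisher information for variance: I(sigma^2) = 1/(2*sigma^4).
sigma^2 = 10, so sigma^4 = 100.
I = 1/(2*100) = 1/200 = 0.005000

0.005000


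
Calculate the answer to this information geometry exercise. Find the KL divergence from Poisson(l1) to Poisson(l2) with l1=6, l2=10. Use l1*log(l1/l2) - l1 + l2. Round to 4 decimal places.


KL divergence for Poisson:
KL = l1*log(l1/l2) - l1 + l2.
l1 = 6, l2 = 10.
log(6/10) = -0.510826.
l1*log(l1/l2) = 6 * -0.510826 = -3.064954.
KL = -3.064954 - 6 + 10 = 0.9350

0.9350


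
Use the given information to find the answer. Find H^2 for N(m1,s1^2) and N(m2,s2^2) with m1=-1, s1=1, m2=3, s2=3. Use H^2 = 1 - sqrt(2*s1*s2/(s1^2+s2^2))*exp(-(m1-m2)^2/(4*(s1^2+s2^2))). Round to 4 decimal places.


Squared Hellinger distance for Gaussians:
H^2 = 1 - sqrt(2*s1*s2/(s1^2+s2^2)) * exp(-(m1-m2)^2/(4*(s1^2+s2^2))).
s1^2 = 1, s2^2 = 9, s1^2+s2^2 = 10.
sqrt(2*1*3/(10)) = 0.774597.
(m1-m2)^2 = (-4)^2 = 16.
exp(-16/(4*10)) = exp(-0.4) = 0.67032.
H^2 = 1 - 0.774597*0.67032 = 0.4808

0.4808


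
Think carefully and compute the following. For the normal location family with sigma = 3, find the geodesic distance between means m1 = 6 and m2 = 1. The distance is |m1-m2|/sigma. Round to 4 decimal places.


On the fixed-variance normal subfamily, geodesic distance = |m1-m2|/sigma.
|6 - 1| = 5.
sigma = 3.
d = 5/3 = 1.6667

1.6667


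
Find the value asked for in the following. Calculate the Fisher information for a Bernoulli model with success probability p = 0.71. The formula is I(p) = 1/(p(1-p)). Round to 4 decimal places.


For Bernoulli(p), Fisher information is I(p) = 1/(p*(1-p)).
p = 0.71, 1-p = 0.29.
p*(1-p) = 0.2059.
I(p) = 1/0.2059 = 4.8567

4.8567


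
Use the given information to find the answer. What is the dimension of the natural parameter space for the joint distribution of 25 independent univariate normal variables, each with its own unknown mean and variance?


Exponential family dimension calculation:
Each univariate normal has two natural parameters (mu/sigma^2 and -1/(2 sigma^2)).
With 25 independent components, dim = 2 * 25 = 50.

50


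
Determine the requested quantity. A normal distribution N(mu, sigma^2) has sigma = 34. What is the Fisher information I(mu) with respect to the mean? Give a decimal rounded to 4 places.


The Fisher information for the mean of a normal distribution is I(mu) = 1/sigma^2.
sigma = 34, so sigma^2 = 1156.
I(mu) = 1/1156 = 0.0009

0.0009


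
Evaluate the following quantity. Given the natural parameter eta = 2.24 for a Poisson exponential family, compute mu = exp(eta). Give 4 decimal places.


Expectation parameter for Poisson exponential family:
mu = exp(eta).
eta = 2.24.
mu = exp(2.24) = 9.3933

9.3933


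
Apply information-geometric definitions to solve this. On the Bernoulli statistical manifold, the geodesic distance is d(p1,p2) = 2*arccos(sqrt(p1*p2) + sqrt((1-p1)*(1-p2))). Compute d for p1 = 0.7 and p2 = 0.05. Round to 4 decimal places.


Geodesic distance on Bernoulli manifold:
d(p1,p2) = 2*arccos(sqrt(p1*p2) + sqrt((1-p1)*(1-p2))).
sqrt(p1*p2) = sqrt(0.7*0.05) = 0.187083.
sqrt((1-p1)*(1-p2)) = sqrt(0.3*0.95) = 0.533854.
arg = 0.187083 + 0.533854 = 0.720937.
d = 2*arccos(0.720937) = 1.5313

1.5313


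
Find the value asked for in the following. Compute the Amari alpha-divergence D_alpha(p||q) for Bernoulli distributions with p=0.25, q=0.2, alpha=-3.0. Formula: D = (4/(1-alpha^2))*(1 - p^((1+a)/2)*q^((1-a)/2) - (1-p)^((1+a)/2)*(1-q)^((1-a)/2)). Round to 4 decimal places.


Amari alpha-divergence:
D = (4/(1-alpha^2))*(1 - p^((1+a)/2)*q^((1-a)/2) - (1-p)^((1+a)/2)*(1-q)^((1-a)/2)).
alpha = -3.0, p = 0.25, q = 0.2.
e1 = (1+alpha)/2 = -1.0, e2 = (1-alpha)/2 = 2.0.
t1 = p^e1 * q^e2 = 0.25^-1.0 * 0.2^2.0 = 0.16.
t2 = (1-p)^e1 * (1-q)^e2 = 0.75^-1.0 * 0.8^2.0 = 0.853333.
4/(1-alpha^2) = -0.5.
D = -0.5*(1 - 0.16 - 0.853333) = 0.0067

0.0067


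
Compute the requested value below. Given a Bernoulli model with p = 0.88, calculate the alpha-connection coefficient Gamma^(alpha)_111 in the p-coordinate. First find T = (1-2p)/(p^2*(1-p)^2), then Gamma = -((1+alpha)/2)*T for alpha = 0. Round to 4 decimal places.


Skewness (Amari-Chentsov) tensor: T = (1-2p)/(p^2*(1-p)^2).
p = 0.88, 1-2p = -0.76, p^2 = 0.7744, (1-p)^2 = 0.0144.
T = -0.76/(0.7744 * 0.0144) = -68.153122.
In the p-coordinate, Gamma^(alpha) = Gamma^(0) - (alpha/2)*T with Gamma^(0) = (1/2)*g'(p) = -T/2,
so Gamma^(alpha) = -((1+alpha)/2)*T.
alpha = 0, -(1+alpha)/2 = -0.5.
Gamma = -0.5 * -68.153122 = 34.0766

34.0766


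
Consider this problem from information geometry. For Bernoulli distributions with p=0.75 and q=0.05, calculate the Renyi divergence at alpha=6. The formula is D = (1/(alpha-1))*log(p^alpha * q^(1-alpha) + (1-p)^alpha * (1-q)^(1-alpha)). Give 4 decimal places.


Renyi divergence of order alpha between Bernoulli distributions:
D = (1/(alpha-1))*log(p^alpha * q^(1-alpha) + (1-p)^alpha * (1-q)^(1-alpha)).
alpha = 6, p = 0.75, q = 0.05.
p^alpha * q^(1-alpha) = 0.75^6 * 0.05^-5 = 569531.25.
(1-p)^alpha * (1-q)^(1-alpha) = 0.25^6 * 0.95^-5 = 0.000316.
sum = 569531.25 + 0.000316 = 569531.250316.
D = (1/5)*log(569531.250316) = 2.6505

2.6505


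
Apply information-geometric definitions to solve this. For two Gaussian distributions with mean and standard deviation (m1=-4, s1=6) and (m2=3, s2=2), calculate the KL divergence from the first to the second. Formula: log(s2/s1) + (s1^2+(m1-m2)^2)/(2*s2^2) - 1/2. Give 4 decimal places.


KL divergence between normal distributions:
KL = log(s2/s1) + (s1^2 + (m1-m2)^2)/(2*s2^2) - 1/2.
log(2/6) = -1.098612.
(6^2 + (-4-3)^2)/(2*2^2) = (36 + 49)/8 = 10.625.
KL = -1.098612 + 10.625 - 0.5 = 9.0264

9.0264


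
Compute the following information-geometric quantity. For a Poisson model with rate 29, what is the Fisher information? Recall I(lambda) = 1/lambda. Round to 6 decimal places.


Fisher information for Poisson: I(lambda) = 1/lambda.
lambda = 29.
I(lambda) = 1/29 = 0.034483

0.034483


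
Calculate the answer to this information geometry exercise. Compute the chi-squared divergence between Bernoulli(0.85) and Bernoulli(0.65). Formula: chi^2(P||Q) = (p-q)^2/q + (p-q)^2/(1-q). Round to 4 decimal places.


Chi-squared divergence between Bernoulli distributions:
chi^2 = (p-q)^2/q + (p-q)^2/(1-q).
p = 0.85, q = 0.65, p-q = 0.2.
(p-q)^2 = 0.04.
term1 = 0.04/0.65 = 0.061538.
term2 = 0.04/0.35 = 0.114286.
chi^2 = 0.061538 + 0.114286 = 0.1758

0.1758


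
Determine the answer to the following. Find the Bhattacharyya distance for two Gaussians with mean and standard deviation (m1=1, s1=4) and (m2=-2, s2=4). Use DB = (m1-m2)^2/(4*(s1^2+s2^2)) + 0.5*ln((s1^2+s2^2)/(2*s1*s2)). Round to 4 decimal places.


Bhattacharyya distance between two Gaussians:
DB = (m1-m2)^2/(4*(s1^2+s2^2)) + (1/2)*ln((s1^2+s2^2)/(2*s1*s2)).
(m1-m2)^2 = (3)^2 = 9.
s1^2+s2^2 = 16 + 16 = 32.
term1 = 9/128 = 0.070312.
term2 = 0.5*ln(32/32.0) = 0.0.
DB = 0.070312 + 0.0 = 0.0703

0.0703


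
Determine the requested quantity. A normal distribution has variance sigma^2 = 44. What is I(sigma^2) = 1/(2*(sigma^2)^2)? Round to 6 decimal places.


Fisher information for variance: I(sigma^2) = 1/(2*sigma^4).
sigma^2 = 44, so sigma^4 = 1936.
I = 1/(2*1936) = 1/3872 = 0.000258

0.000258


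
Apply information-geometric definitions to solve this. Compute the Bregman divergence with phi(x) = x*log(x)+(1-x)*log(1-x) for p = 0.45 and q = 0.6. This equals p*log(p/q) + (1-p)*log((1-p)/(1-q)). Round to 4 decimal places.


Bregman divergence with negative entropy generator:
D = p*log(p/q) + (1-p)*log((1-p)/(1-q)).
p = 0.45, q = 0.6.
p*log(p/q) = 0.45*log(0.45/0.6) = -0.129457.
(1-p)*log((1-p)/(1-q)) = 0.55*log(0.55/0.4) = 0.17515.
D = -0.129457 + 0.17515 = 0.0457

0.0457


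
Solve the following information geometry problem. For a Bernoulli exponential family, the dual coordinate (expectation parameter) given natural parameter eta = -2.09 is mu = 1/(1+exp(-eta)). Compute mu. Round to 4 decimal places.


Dual coordinate (expectation parameter) for Bernoulli:
mu = 1/(1+exp(-eta)).
eta = -2.09.
exp(-eta) = exp(2.09) = 8.084915.
mu = 1/(1+8.084915) = 0.1101

0.1101


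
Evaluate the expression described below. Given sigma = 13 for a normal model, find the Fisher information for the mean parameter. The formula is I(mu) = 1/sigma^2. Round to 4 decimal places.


The Fisher information for the mean of a normal distribution is I(mu) = 1/sigma^2.
sigma = 13, so sigma^2 = 169.
I(mu) = 1/169 = 0.0059

0.0059


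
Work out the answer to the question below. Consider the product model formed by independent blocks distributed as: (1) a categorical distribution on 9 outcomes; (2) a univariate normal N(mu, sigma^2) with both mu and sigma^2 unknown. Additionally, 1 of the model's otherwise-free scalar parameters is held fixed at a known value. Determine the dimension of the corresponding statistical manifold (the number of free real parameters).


The dimension of a statistical manifold equals the number of free
(independent) real parameters of the model. For a product of independent
blocks the parameter counts add.
- categorical on 9 outcomes (probabilities sum to 1): 9-1 = 8.
- normal (mu, sigma^2): 2.
Total = 8 + 2 = 10.
1 parameter(s) fixed at known values: 10 - 1 = 9.
Dimension = 9

9


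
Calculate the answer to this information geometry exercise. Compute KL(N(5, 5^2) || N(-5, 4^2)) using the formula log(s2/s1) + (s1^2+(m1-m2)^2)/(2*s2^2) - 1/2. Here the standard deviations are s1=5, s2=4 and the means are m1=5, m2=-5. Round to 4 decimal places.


KL divergence between normal distributions:
KL = log(s2/s1) + (s1^2 + (m1-m2)^2)/(2*s2^2) - 1/2.
log(4/5) = -0.223144.
(5^2 + (5--5)^2)/(2*4^2) = (25 + 100)/32 = 3.90625.
KL = -0.223144 + 3.90625 - 0.5 = 3.1831

3.1831


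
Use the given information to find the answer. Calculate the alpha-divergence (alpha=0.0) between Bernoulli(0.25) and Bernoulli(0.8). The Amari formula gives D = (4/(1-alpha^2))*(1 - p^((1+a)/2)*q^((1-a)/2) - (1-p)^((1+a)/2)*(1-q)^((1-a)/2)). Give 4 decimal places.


Amari alpha-divergence:
D = (4/(1-alpha^2))*(1 - p^((1+a)/2)*q^((1-a)/2) - (1-p)^((1+a)/2)*(1-q)^((1-a)/2)).
alpha = 0.0, p = 0.25, q = 0.8.
e1 = (1+alpha)/2 = 0.5, e2 = (1-alpha)/2 = 0.5.
t1 = p^e1 * q^e2 = 0.25^0.5 * 0.8^0.5 = 0.447214.
t2 = (1-p)^e1 * (1-q)^e2 = 0.75^0.5 * 0.2^0.5 = 0.387298.
4/(1-alpha^2) = 4.0.
D = 4.0*(1 - 0.447214 - 0.387298) = 0.6620

0.6620


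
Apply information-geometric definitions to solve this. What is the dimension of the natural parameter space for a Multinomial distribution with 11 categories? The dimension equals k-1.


Exponential family dimension calculation:
For Multinomial with k=11 categories, dim = k-1 = 10.

10


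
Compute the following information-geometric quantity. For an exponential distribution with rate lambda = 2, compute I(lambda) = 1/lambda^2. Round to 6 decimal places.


Fisher information for exponential: I(lambda) = 1/lambda^2.
lambda = 2, lambda^2 = 4.
I = 1/4 = 0.250000

0.250000


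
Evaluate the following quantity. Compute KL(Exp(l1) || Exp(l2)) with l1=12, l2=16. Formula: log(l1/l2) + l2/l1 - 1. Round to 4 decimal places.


KL divergence for exponential family:
KL = log(l1/l2) + l2/l1 - 1.
log(12/16) = -0.287682.
16/12 = 1.333333.
KL = -0.287682 + 1.333333 - 1 = 0.0457

0.0457


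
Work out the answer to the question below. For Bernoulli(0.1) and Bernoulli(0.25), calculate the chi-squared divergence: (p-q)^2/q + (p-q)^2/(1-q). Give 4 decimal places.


Chi-squared divergence between Bernoulli distributions:
chi^2 = (p-q)^2/q + (p-q)^2/(1-q).
p = 0.1, q = 0.25, p-q = -0.15.
(p-q)^2 = 0.0225.
term1 = 0.0225/0.25 = 0.09.
term2 = 0.0225/0.75 = 0.03.
chi^2 = 0.09 + 0.03 = 0.1200

0.1200


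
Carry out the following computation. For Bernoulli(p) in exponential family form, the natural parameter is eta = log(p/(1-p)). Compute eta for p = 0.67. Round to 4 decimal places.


Natural parameter for Bernoulli: eta = log(p/(1-p)).
p = 0.67, 1-p = 0.33.
p/(1-p) = 2.030303.
eta = log(2.030303) = 0.7082

0.7082


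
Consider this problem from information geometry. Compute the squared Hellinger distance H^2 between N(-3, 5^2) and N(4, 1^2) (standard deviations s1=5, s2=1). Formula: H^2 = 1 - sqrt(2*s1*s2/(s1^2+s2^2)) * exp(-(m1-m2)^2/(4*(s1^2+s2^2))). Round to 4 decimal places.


Squared Hellinger distance for Gaussians:
H^2 = 1 - sqrt(2*s1*s2/(s1^2+s2^2)) * exp(-(m1-m2)^2/(4*(s1^2+s2^2))).
s1^2 = 25, s2^2 = 1, s1^2+s2^2 = 26.
sqrt(2*5*1/(26)) = 0.620174.
(m1-m2)^2 = (-7)^2 = 49.
exp(-49/(4*26)) = exp(-0.471154) = 0.624282.
H^2 = 1 - 0.620174*0.624282 = 0.6128

0.6128


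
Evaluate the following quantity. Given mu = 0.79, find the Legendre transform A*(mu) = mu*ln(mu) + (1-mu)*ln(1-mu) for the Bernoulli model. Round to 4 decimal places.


Legendre transform for Bernoulli:
A*(mu) = mu*log(mu) + (1-mu)*log(1-mu).
mu = 0.79, 1-mu = 0.21.
mu*log(mu) = 0.79*log(0.79) = -0.186221.
(1-mu)*log(1-mu) = 0.21*log(0.21) = -0.327736.
A* = -0.186221 + -0.327736 = -0.5140

-0.5140


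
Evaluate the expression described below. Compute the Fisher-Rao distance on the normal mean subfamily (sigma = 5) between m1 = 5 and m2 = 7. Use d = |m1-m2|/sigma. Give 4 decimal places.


On the fixed-variance normal subfamily, geodesic distance = |m1-m2|/sigma.
|5 - 7| = 2.
sigma = 5.
d = 2/5 = 0.4000

0.4000


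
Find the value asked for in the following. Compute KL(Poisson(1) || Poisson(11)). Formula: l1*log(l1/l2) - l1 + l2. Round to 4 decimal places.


KL divergence for Poisson:
KL = l1*log(l1/l2) - l1 + l2.
l1 = 1, l2 = 11.
log(1/11) = -2.397895.
l1*log(l1/l2) = 1 * -2.397895 = -2.397895.
KL = -2.397895 - 1 + 11 = 7.6021

7.6021
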